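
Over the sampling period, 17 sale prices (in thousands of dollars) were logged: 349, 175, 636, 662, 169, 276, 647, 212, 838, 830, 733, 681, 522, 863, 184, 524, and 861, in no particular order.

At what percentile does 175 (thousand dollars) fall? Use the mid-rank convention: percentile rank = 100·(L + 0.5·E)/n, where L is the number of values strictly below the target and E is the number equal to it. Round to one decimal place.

Sorted: 169, 175, 184, 212, 276, 349, 522, 524, 636, 647, 662, 681, 733, 830, 838, 861, 863.
Count below 175: L = 1; count equal: E = 1; n = 17.
Percentile rank = 100·(1 + 0.5·1)/17 = 100·1.5/17 = 8.824.

8.8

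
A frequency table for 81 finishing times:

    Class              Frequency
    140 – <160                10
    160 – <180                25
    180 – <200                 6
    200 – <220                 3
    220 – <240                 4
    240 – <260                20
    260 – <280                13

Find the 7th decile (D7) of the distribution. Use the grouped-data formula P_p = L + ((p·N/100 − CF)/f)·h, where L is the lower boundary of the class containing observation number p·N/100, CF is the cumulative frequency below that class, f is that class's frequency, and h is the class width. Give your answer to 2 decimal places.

N = 81; target position k = 70/100 · 81 = 56.7.
Cumulative frequencies: 10, 35, 41, 44, 48, 68, 81.
Observation 56.7 falls in the class 240 – <260.
L = 240, CF = 48, f = 20, h = 20.
P70 = 240 + ((56.7 − 48)/20)·20 = 240 + 8.7 = 248.7.

248.70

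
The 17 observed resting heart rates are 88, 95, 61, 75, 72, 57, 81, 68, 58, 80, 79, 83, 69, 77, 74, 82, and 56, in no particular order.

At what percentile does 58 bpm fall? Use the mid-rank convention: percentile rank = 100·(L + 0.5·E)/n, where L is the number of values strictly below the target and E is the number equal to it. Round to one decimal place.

Sorted: 56, 57, 58, 61, 68, 69, 72, 74, 75, 77, 79, 80, 81, 82, 83, 88, 95.
Count below 58: L = 2; count equal: E = 1; n = 17.
Percentile rank = 100·(2 + 0.5·1)/17 = 100·2.5/17 = 14.71.

14.7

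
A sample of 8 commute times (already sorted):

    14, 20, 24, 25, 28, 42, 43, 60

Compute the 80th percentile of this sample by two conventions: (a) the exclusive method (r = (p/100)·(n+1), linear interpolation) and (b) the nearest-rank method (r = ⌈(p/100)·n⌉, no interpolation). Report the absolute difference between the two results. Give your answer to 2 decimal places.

3.40

n = 8.
(a) r = 7.2; between ranks 7 (43) and 8 (60): 46.4.
(b) the nearest-rank method: rank 7 → 43.
|46.4 − 43| = 3.4.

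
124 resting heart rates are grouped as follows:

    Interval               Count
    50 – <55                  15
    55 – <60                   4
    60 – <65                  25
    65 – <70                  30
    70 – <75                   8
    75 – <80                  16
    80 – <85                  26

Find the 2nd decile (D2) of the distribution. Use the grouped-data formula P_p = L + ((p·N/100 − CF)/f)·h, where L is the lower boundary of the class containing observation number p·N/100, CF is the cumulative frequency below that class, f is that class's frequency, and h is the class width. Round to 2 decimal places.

N = 124; target position k = 20/100 · 124 = 24.8.
Cumulative frequencies: 15, 19, 44, 74, 82, 98, 124.
Observation 24.8 falls in the class 60 – <65.
L = 60, CF = 19, f = 25, h = 5.
P20 = 60 + ((24.8 − 19)/25)·5 = 60 + 1.16 = 61.16.

61.16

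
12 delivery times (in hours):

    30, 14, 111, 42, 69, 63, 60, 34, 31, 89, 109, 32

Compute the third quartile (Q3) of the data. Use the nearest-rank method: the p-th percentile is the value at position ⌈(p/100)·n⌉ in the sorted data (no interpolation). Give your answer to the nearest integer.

69

Sorted: 14, 30, 31, 32, 34, 42, 60, 63, 69, 89, 109, 111.
n = 12.
Position = ⌈75/100 · 12⌉ = ⌈9⌉ = 9.
The value at rank 9 is 69.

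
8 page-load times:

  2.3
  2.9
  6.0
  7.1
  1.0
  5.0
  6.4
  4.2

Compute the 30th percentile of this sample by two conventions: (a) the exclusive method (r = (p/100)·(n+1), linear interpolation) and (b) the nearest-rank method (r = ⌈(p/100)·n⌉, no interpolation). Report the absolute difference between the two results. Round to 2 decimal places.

Sorted: 1.0, 2.3, 2.9, 4.2, 5.0, 6.0, 6.4, 7.1.
n = 8.
(a) r = 2.7; between ranks 2 (2.3) and 3 (2.9): 2.72.
(b) the nearest-rank method: rank 3 → 2.9.
|2.72 − 2.9| = 0.18.

0.18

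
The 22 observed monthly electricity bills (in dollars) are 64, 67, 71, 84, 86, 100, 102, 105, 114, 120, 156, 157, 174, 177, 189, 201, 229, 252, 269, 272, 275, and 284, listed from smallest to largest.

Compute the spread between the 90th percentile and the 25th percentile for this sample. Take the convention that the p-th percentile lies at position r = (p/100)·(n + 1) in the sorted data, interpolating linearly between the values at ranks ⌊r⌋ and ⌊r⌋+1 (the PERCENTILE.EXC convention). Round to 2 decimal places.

177.60

n = 22.
P25: r = 5.75; ranks 5–6 are 86, 100; interpolating gives 96.5.
P90: r = 20.7; ranks 20–21 are 272, 275; interpolating gives 274.1.
Difference: 274.1 − 96.5 = 177.6.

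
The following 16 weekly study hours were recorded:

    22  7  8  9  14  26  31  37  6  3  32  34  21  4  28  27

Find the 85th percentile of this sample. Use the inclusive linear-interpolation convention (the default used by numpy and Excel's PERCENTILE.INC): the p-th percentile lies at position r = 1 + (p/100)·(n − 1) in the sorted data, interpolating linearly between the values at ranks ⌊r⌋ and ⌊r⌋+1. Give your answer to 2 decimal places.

31.75

Sorted: 3, 4, 6, 7, 8, 9, 14, 21, 22, 26, 27, 28, 31, 32, 34, 37.
n = 16.
r = 1 + (85/100)·(16 − 1) = 1 + 12.75 = 13.75.
Rank 13 is 31 and rank 14 is 32.
Interpolate: 31 + 0.75·(32 − 31) = 31 + 0.75·1 = 31.75.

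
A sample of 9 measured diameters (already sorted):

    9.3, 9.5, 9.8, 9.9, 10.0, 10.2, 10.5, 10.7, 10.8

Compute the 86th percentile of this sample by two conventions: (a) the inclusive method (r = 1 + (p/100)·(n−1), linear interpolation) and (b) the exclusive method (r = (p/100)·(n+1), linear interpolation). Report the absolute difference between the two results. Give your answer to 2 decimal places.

0.08

n = 9.
(a) r = 7.88; between ranks 7 (10.5) and 8 (10.7): 10.676.
(b) r = 8.6; between ranks 8 (10.7) and 9 (10.8): 10.76.
|10.676 − 10.76| = 0.084.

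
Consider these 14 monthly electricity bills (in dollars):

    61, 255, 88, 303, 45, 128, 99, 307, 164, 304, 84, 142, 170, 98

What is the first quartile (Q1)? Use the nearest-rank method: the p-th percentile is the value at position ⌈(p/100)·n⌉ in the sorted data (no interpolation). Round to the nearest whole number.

Sorted: 45, 61, 84, 88, 98, 99, 128, 142, 164, 170, 255, 303, 304, 307.
n = 14.
Position = ⌈25/100 · 14⌉ = ⌈3.5⌉ = 4.
The value at rank 4 is 88.

88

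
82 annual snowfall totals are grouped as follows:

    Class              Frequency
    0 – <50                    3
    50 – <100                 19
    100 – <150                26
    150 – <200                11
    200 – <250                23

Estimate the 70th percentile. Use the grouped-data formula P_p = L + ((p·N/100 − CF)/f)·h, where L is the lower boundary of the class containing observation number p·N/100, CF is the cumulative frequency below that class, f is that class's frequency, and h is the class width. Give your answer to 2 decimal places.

192.73

N = 82; target position k = 70/100 · 82 = 57.4.
Cumulative frequencies: 3, 22, 48, 59, 82.
Observation 57.4 falls in the class 150 – <200.
L = 150, CF = 48, f = 11, h = 50.
P70 = 150 + ((57.4 − 48)/11)·50 = 150 + 42.7273 = 192.727.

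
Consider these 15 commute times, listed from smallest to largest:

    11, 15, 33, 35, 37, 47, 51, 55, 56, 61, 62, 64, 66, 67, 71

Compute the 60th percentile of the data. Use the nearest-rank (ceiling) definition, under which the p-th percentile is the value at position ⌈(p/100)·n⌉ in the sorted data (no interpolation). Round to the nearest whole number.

n = 15.
Position = ⌈60/100 · 15⌉ = ⌈9⌉ = 9.
The value at rank 9 is 56.

56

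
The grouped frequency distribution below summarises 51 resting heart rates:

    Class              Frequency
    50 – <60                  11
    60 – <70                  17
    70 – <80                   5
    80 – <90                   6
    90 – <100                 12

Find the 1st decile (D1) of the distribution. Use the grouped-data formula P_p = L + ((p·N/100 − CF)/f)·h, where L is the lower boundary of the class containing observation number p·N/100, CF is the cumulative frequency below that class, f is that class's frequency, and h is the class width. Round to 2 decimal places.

54.64

N = 51; target position k = 10/100 · 51 = 5.1.
Cumulative frequencies: 11, 28, 33, 39, 51.
Observation 5.1 falls in the class 50 – <60.
L = 50, CF = 0, f = 11, h = 10.
P10 = 50 + ((5.1 − 0)/11)·10 = 50 + 4.63636 = 54.6364.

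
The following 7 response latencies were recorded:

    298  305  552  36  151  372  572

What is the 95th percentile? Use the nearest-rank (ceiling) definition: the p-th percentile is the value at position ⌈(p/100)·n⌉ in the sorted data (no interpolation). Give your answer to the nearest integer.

Sorted: 36, 151, 298, 305, 372, 552, 572.
n = 7.
Position = ⌈95/100 · 7⌉ = ⌈6.65⌉ = 7.
The value at rank 7 is 572.

572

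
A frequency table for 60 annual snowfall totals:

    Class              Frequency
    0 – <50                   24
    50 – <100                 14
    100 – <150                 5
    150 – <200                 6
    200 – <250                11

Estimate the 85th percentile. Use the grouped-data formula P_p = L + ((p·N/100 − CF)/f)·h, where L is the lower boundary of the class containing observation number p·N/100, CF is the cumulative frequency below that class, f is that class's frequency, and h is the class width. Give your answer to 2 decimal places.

N = 60; target position k = 85/100 · 60 = 51.
Cumulative frequencies: 24, 38, 43, 49, 60.
Observation 51 falls in the class 200 – <250.
L = 200, CF = 49, f = 11, h = 50.
P85 = 200 + ((51 − 49)/11)·50 = 200 + 9.09091 = 209.091.

209.09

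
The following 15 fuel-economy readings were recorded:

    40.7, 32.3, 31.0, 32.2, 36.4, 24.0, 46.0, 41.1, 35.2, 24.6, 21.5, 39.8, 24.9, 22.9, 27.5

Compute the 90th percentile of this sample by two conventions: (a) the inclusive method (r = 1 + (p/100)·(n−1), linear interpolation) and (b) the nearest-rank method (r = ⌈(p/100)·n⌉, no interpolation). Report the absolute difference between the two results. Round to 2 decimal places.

Sorted: 21.5, 22.9, 24.0, 24.6, 24.9, 27.5, 31.0, 32.2, 32.3, 35.2, 36.4, 39.8, 40.7, 41.1, 46.0.
n = 15.
(a) r = 13.6; between ranks 13 (40.7) and 14 (41.1): 40.94.
(b) the nearest-rank method: rank 14 → 41.1.
|40.94 − 41.1| = 0.16.

0.16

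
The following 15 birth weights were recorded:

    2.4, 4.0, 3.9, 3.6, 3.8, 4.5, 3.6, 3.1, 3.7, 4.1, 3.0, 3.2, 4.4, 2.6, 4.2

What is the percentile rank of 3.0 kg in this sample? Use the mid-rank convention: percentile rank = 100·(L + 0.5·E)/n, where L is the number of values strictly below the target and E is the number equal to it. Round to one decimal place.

16.7

Sorted: 2.4, 2.6, 3.0, 3.1, 3.2, 3.6, 3.6, 3.7, 3.8, 3.9, 4.0, 4.1, 4.2, 4.4, 4.5.
Count below 3.0: L = 2; count equal: E = 1; n = 15.
Percentile rank = 100·(2 + 0.5·1)/15 = 100·2.5/15 = 16.67.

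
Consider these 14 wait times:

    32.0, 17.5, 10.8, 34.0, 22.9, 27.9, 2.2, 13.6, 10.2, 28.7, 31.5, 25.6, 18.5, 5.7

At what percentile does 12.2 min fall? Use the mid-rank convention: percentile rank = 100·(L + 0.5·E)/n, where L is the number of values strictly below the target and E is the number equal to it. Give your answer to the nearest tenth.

28.6

Sorted: 2.2, 5.7, 10.2, 10.8, 13.6, 17.5, 18.5, 22.9, 25.6, 27.9, 28.7, 31.5, 32.0, 34.0.
Count below 12.2: L = 4; count equal: E = 0; n = 14.
Percentile rank = 100·(4 + 0.5·0)/14 = 100·4/14 = 28.57.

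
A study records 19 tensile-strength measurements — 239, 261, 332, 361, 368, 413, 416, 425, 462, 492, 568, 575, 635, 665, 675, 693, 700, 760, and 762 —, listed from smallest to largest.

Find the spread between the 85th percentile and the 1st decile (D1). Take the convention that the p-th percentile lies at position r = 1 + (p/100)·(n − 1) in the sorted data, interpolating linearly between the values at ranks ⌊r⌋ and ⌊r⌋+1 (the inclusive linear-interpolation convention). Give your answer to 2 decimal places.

377.30

n = 19.
P10: r = 2.8; ranks 2–3 are 261, 332; interpolating gives 317.8.
P85: r = 16.3; ranks 16–17 are 693, 700; interpolating gives 695.1.
Difference: 695.1 − 317.8 = 377.3.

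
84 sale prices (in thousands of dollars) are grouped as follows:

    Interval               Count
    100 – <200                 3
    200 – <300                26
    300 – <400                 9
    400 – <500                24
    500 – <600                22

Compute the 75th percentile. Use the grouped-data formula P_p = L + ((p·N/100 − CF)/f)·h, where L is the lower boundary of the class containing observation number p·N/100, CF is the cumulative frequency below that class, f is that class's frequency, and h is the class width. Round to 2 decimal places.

N = 84; target position k = 75/100 · 84 = 63.
Cumulative frequencies: 3, 29, 38, 62, 84.
Observation 63 falls in the class 500 – <600.
L = 500, CF = 62, f = 22, h = 100.
P75 = 500 + ((63 − 62)/22)·100 = 500 + 4.54545 = 504.545.

504.55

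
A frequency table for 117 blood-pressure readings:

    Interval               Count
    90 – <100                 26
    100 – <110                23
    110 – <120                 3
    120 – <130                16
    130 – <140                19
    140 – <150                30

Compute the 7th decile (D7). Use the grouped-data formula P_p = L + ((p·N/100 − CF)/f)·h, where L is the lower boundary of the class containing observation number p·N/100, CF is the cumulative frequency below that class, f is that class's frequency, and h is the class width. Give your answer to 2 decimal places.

137.32

N = 117; target position k = 70/100 · 117 = 81.9.
Cumulative frequencies: 26, 49, 52, 68, 87, 117.
Observation 81.9 falls in the class 130 – <140.
L = 130, CF = 68, f = 19, h = 10.
P70 = 130 + ((81.9 − 68)/19)·10 = 130 + 7.31579 = 137.316.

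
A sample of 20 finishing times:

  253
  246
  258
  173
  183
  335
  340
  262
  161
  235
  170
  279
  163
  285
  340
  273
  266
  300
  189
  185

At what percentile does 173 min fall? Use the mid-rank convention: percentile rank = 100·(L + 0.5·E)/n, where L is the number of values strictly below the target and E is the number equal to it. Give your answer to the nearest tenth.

17.5

Sorted: 161, 163, 170, 173, 183, 185, 189, 235, 246, 253, 258, 262, 266, 273, 279, 285, 300, 335, 340, 340.
Count below 173: L = 3; count equal: E = 1; n = 20.
Percentile rank = 100·(3 + 0.5·1)/20 = 100·3.5/20 = 17.5.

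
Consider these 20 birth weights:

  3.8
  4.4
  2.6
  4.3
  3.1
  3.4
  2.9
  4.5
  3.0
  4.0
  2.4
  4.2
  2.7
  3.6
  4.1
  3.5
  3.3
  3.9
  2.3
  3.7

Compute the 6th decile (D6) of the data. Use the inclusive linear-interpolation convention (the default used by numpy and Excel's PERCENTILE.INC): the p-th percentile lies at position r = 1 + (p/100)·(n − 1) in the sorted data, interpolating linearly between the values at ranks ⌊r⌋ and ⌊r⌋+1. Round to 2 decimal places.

Sorted: 2.3, 2.4, 2.6, 2.7, 2.9, 3.0, 3.1, 3.3, 3.4, 3.5, 3.6, 3.7, 3.8, 3.9, 4.0, 4.1, 4.2, 4.3, 4.4, 4.5.
n = 20.
r = 1 + (60/100)·(20 − 1) = 1 + 11.4 = 12.4.
Rank 12 is 3.7 and rank 13 is 3.8.
Interpolate: 3.7 + 0.4·(3.8 − 3.7) = 3.7 + 0.4·0.1 = 3.74.

3.74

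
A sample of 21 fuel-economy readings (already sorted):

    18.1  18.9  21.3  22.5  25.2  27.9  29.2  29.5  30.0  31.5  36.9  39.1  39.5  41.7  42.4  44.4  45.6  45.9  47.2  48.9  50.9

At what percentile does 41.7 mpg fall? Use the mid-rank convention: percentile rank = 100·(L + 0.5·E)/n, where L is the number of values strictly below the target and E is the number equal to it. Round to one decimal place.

Count below 41.7: L = 13; count equal: E = 1; n = 21.
Percentile rank = 100·(13 + 0.5·1)/21 = 100·13.5/21 = 64.29.

64.3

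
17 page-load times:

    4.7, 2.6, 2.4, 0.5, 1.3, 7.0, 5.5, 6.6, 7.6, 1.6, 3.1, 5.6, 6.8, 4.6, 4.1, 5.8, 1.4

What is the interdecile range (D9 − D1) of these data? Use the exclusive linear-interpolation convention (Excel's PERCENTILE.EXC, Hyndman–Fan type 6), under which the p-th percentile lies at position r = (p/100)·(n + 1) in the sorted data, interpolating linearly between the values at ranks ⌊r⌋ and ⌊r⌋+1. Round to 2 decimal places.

5.98

Sorted: 0.5, 1.3, 1.4, 1.6, 2.4, 2.6, 3.1, 4.1, 4.6, 4.7, 5.5, 5.6, 5.8, 6.6, 6.8, 7.0, 7.6.
n = 17.
P10: r = 1.8; ranks 1–2 are 0.5, 1.3; interpolating gives 1.14.
P90: r = 16.2; ranks 16–17 are 7.0, 7.6; interpolating gives 7.12.
Difference: 7.12 − 1.14 = 5.98.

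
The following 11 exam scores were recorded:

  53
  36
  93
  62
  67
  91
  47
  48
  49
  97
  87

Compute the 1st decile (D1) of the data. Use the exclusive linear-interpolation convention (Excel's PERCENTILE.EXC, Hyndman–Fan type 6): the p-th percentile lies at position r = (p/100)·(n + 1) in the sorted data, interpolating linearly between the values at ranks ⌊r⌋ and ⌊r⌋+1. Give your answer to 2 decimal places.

38.20

Sorted: 36, 47, 48, 49, 53, 62, 67, 87, 91, 93, 97.
n = 11.
r = (10/100)·(11 + 1) = 1.2.
Rank 1 is 36 and rank 2 is 47.
Interpolate: 36 + 0.2·(47 − 36) = 36 + 0.2·11 = 38.2.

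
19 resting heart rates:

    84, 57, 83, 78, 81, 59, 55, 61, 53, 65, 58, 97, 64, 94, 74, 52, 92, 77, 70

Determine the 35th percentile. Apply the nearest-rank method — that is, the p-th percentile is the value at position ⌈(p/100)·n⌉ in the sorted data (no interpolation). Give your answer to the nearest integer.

Sorted: 52, 53, 55, 57, 58, 59, 61, 64, 65, 70, 74, 77, 78, 81, 83, 84, 92, 94, 97.
n = 19.
Position = ⌈35/100 · 19⌉ = ⌈6.65⌉ = 7.
The value at rank 7 is 61.

61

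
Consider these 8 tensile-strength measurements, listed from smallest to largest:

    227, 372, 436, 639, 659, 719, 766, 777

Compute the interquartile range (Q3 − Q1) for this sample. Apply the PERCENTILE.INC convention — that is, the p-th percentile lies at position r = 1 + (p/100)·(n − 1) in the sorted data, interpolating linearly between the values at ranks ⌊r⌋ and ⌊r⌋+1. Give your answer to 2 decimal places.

n = 8.
P25: r = 2.75; ranks 2–3 are 372, 436; interpolating gives 420.
P75: r = 6.25; ranks 6–7 are 719, 766; interpolating gives 730.75.
Difference: 730.75 − 420 = 310.75.

310.75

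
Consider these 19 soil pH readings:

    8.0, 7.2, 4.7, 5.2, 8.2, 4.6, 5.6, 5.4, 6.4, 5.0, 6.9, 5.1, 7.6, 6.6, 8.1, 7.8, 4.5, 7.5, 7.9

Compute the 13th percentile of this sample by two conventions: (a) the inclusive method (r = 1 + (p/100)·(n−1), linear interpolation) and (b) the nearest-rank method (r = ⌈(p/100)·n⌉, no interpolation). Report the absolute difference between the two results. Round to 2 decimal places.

0.10

Sorted: 4.5, 4.6, 4.7, 5.0, 5.1, 5.2, 5.4, 5.6, 6.4, 6.6, 6.9, 7.2, 7.5, 7.6, 7.8, 7.9, 8.0, 8.1, 8.2.
n = 19.
(a) r = 3.34; between ranks 3 (4.7) and 4 (5.0): 4.802.
(b) the nearest-rank method: rank 3 → 4.7.
|4.802 − 4.7| = 0.102.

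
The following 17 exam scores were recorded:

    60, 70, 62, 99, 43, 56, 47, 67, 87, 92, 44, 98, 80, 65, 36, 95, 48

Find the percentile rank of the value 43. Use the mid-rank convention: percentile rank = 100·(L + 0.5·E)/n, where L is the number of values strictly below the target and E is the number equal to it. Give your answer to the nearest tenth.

Sorted: 36, 43, 44, 47, 48, 56, 60, 62, 65, 67, 70, 80, 87, 92, 95, 98, 99.
Count below 43: L = 1; count equal: E = 1; n = 17.
Percentile rank = 100·(1 + 0.5·1)/17 = 100·1.5/17 = 8.824.

8.8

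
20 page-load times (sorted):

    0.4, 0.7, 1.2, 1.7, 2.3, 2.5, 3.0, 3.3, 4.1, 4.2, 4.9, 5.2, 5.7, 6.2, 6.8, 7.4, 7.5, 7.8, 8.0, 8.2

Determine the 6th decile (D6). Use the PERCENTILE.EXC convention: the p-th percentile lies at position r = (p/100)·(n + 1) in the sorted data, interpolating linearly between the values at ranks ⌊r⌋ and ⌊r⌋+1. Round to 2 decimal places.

n = 20.
r = (60/100)·(20 + 1) = 12.6.
Rank 12 is 5.2 and rank 13 is 5.7.
Interpolate: 5.2 + 0.6·(5.7 − 5.2) = 5.2 + 0.6·0.5 = 5.5.

5.50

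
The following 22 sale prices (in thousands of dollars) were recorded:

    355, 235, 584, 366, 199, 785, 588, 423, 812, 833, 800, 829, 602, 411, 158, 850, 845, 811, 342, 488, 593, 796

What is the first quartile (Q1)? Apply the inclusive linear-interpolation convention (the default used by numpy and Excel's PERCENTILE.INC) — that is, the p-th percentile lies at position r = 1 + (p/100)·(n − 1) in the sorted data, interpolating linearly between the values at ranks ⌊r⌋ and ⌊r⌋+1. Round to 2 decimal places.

377.25

Sorted: 158, 199, 235, 342, 355, 366, 411, 423, 488, 584, 588, 593, 602, 785, 796, 800, 811, 812, 829, 833, 845, 850.
n = 22.
r = 1 + (25/100)·(22 − 1) = 1 + 5.25 = 6.25.
Rank 6 is 366 and rank 7 is 411.
Interpolate: 366 + 0.25·(411 − 366) = 366 + 0.25·45 = 377.25.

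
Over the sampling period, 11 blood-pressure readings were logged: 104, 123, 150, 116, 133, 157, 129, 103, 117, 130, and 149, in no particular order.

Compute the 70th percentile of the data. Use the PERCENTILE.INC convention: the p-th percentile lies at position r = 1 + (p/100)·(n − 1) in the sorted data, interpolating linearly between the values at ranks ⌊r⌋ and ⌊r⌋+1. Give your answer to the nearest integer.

133

Sorted: 103, 104, 116, 117, 123, 129, 130, 133, 149, 150, 157.
n = 11.
r = 1 + (70/100)·(11 − 1) = 1 + 7 = 8.
r is an integer, so P70 is the value at rank 8: 133.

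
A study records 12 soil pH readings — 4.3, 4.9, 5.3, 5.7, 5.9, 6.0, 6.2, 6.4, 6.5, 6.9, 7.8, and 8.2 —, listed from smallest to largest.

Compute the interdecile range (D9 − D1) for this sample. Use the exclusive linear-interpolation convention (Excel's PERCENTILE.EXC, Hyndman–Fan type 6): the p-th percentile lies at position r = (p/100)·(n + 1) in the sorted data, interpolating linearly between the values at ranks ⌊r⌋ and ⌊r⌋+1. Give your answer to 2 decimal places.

3.60

n = 12.
P10: r = 1.3; ranks 1–2 are 4.3, 4.9; interpolating gives 4.48.
P90: r = 11.7; ranks 11–12 are 7.8, 8.2; interpolating gives 8.08.
Difference: 8.08 − 4.48 = 3.6.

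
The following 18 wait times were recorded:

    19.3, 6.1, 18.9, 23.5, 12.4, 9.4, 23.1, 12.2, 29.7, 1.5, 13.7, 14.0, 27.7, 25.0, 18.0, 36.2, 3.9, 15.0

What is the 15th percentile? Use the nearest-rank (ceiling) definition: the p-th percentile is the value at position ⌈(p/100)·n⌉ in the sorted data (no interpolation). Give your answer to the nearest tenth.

Sorted: 1.5, 3.9, 6.1, 9.4, 12.2, 12.4, 13.7, 14.0, 15.0, 18.0, 18.9, 19.3, 23.1, 23.5, 25.0, 27.7, 29.7, 36.2.
n = 18.
Position = ⌈15/100 · 18⌉ = ⌈2.7⌉ = 3.
The value at rank 3 is 6.1.

6.1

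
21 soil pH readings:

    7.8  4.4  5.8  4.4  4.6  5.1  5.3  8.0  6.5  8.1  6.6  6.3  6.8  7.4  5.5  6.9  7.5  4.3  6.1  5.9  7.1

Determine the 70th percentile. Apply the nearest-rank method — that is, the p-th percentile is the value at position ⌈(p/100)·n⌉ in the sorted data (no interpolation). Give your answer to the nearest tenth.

6.9

Sorted: 4.3, 4.4, 4.4, 4.6, 5.1, 5.3, 5.5, 5.8, 5.9, 6.1, 6.3, 6.5, 6.6, 6.8, 6.9, 7.1, 7.4, 7.5, 7.8, 8.0, 8.1.
n = 21.
Position = ⌈70/100 · 21⌉ = ⌈14.7⌉ = 15.
The value at rank 15 is 6.9.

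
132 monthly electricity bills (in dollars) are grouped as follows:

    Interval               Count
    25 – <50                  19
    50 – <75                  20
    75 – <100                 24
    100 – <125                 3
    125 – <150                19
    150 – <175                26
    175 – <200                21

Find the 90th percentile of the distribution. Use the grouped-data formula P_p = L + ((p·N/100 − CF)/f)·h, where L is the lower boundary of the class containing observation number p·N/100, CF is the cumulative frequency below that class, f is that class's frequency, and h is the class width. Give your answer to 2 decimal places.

184.29

N = 132; target position k = 90/100 · 132 = 118.8.
Cumulative frequencies: 19, 39, 63, 66, 85, 111, 132.
Observation 118.8 falls in the class 175 – <200.
L = 175, CF = 111, f = 21, h = 25.
P90 = 175 + ((118.8 − 111)/21)·25 = 175 + 9.28571 = 184.286.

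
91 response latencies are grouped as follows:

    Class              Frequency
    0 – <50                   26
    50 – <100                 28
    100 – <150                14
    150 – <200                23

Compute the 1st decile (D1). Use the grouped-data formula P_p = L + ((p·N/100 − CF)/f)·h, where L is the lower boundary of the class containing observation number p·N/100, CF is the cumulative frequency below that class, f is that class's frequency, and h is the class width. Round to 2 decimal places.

N = 91; target position k = 10/100 · 91 = 9.1.
Cumulative frequencies: 26, 54, 68, 91.
Observation 9.1 falls in the class 0 – <50.
L = 0, CF = 0, f = 26, h = 50.
P10 = 0 + ((9.1 − 0)/26)·50 = 0 + 17.5 = 17.5.

17.50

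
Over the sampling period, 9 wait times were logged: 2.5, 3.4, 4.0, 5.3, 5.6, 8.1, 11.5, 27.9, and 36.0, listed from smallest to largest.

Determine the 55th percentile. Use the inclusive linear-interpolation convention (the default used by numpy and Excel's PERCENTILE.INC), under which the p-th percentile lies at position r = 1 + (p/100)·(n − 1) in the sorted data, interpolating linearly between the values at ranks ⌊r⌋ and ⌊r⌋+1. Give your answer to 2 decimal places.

n = 9.
r = 1 + (55/100)·(9 − 1) = 1 + 4.4 = 5.4.
Rank 5 is 5.6 and rank 6 is 8.1.
Interpolate: 5.6 + 0.4·(8.1 − 5.6) = 5.6 + 0.4·2.5 = 6.6.

6.60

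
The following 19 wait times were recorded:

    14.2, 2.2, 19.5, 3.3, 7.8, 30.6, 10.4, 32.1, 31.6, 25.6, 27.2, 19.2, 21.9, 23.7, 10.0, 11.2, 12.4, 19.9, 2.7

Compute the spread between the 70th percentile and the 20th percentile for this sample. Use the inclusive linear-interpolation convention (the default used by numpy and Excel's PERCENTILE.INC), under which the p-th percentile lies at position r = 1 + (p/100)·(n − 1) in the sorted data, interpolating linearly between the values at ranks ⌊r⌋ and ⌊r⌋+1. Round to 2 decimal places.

13.86

Sorted: 2.2, 2.7, 3.3, 7.8, 10.0, 10.4, 11.2, 12.4, 14.2, 19.2, 19.5, 19.9, 21.9, 23.7, 25.6, 27.2, 30.6, 31.6, 32.1.
n = 19.
P20: r = 4.6; ranks 4–5 are 7.8, 10.0; interpolating gives 9.12.
P70: r = 13.6; ranks 13–14 are 21.9, 23.7; interpolating gives 22.98.
Difference: 22.98 − 9.12 = 13.86.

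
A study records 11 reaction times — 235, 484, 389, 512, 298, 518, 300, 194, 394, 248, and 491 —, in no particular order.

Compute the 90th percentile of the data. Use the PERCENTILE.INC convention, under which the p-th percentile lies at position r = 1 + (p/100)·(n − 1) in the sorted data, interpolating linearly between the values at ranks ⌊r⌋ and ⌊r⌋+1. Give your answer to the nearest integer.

Sorted: 194, 235, 248, 298, 300, 389, 394, 484, 491, 512, 518.
n = 11.
r = 1 + (90/100)·(11 − 1) = 1 + 9 = 10.
r is an integer, so P90 is the value at rank 10: 512.

512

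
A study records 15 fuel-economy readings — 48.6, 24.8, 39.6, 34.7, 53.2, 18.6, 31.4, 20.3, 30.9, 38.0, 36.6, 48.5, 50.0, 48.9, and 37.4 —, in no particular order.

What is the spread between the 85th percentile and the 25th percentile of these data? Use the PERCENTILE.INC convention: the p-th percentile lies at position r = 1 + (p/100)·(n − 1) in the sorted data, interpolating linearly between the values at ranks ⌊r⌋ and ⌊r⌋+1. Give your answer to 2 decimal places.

17.72

Sorted: 18.6, 20.3, 24.8, 30.9, 31.4, 34.7, 36.6, 37.4, 38.0, 39.6, 48.5, 48.6, 48.9, 50.0, 53.2.
n = 15.
P25: r = 4.5; ranks 4–5 are 30.9, 31.4; interpolating gives 31.15.
P85: r = 12.9; ranks 12–13 are 48.6, 48.9; interpolating gives 48.87.
Difference: 48.87 − 31.15 = 17.72.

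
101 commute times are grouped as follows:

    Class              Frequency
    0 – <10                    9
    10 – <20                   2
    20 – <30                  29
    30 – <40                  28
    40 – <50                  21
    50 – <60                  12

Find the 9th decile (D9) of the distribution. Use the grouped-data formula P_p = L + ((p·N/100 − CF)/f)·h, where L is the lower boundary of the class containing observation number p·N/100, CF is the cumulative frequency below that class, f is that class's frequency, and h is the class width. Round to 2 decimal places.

N = 101; target position k = 90/100 · 101 = 90.9.
Cumulative frequencies: 9, 11, 40, 68, 89, 101.
Observation 90.9 falls in the class 50 – <60.
L = 50, CF = 89, f = 12, h = 10.
P90 = 50 + ((90.9 − 89)/12)·10 = 50 + 1.58333 = 51.5833.

51.58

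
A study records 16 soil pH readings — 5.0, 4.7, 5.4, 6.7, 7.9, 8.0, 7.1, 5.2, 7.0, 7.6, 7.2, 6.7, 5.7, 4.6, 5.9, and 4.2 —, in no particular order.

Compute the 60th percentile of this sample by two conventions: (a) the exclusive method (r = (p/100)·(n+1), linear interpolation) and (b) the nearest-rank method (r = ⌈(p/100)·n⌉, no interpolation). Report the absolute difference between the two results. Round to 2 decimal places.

Sorted: 4.2, 4.6, 4.7, 5.0, 5.2, 5.4, 5.7, 5.9, 6.7, 6.7, 7.0, 7.1, 7.2, 7.6, 7.9, 8.0.
n = 16.
(a) r = 10.2; between ranks 10 (6.7) and 11 (7.0): 6.76.
(b) the nearest-rank method: rank 10 → 6.7.
|6.76 − 6.7| = 0.06.

0.06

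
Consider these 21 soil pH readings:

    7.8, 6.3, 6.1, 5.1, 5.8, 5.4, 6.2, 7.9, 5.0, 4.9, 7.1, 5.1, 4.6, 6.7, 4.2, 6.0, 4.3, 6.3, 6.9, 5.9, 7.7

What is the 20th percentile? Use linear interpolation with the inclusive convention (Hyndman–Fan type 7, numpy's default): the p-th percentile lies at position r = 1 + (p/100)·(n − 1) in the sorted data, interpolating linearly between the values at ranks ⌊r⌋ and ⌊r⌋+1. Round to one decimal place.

Sorted: 4.2, 4.3, 4.6, 4.9, 5.0, 5.1, 5.1, 5.4, 5.8, 5.9, 6.0, 6.1, 6.2, 6.3, 6.3, 6.7, 6.9, 7.1, 7.7, 7.8, 7.9.
n = 21.
r = 1 + (20/100)·(21 − 1) = 1 + 4 = 5.
r is an integer, so P20 is the value at rank 5: 5.0.

5.0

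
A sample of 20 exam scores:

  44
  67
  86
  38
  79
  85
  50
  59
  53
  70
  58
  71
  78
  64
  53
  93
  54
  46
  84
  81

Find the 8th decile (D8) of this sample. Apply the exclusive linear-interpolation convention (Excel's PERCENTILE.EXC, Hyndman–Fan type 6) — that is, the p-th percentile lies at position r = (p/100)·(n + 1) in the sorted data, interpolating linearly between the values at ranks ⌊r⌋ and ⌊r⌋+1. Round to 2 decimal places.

Sorted: 38, 44, 46, 50, 53, 53, 54, 58, 59, 64, 67, 70, 71, 78, 79, 81, 84, 85, 86, 93.
n = 20.
r = (80/100)·(20 + 1) = 16.8.
Rank 16 is 81 and rank 17 is 84.
Interpolate: 81 + 0.8·(84 − 81) = 81 + 0.8·3 = 83.4.

83.40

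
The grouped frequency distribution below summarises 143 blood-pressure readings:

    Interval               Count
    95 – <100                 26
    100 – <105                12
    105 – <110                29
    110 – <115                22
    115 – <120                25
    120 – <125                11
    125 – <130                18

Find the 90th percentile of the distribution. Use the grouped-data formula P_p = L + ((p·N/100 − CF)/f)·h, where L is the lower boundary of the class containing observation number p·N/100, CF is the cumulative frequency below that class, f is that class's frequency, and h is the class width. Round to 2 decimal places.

N = 143; target position k = 90/100 · 143 = 128.7.
Cumulative frequencies: 26, 38, 67, 89, 114, 125, 143.
Observation 128.7 falls in the class 125 – <130.
L = 125, CF = 125, f = 18, h = 5.
P90 = 125 + ((128.7 − 125)/18)·5 = 125 + 1.02778 = 126.028.

126.03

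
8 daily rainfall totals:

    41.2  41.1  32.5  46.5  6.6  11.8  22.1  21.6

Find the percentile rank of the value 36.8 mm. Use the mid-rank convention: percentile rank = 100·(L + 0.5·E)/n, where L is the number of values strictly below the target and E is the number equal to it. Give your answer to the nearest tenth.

62.5

Sorted: 6.6, 11.8, 21.6, 22.1, 32.5, 41.1, 41.2, 46.5.
Count below 36.8: L = 5; count equal: E = 0; n = 8.
Percentile rank = 100·(5 + 0.5·0)/8 = 100·5/8 = 62.5.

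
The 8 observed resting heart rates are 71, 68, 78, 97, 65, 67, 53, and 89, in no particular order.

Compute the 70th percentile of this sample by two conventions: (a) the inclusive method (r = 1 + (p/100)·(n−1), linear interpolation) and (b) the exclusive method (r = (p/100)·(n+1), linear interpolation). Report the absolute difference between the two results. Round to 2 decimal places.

4.00

Sorted: 53, 65, 67, 68, 71, 78, 89, 97.
n = 8.
(a) r = 5.9; between ranks 5 (71) and 6 (78): 77.3.
(b) r = 6.3; between ranks 6 (78) and 7 (89): 81.3.
|77.3 − 81.3| = 4.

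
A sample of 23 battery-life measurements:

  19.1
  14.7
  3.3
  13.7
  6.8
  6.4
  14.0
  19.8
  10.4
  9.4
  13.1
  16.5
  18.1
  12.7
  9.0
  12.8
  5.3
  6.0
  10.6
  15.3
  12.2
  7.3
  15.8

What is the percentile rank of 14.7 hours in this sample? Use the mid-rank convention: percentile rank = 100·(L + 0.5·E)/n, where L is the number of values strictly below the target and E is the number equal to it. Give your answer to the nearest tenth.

71.7

Sorted: 3.3, 5.3, 6.0, 6.4, 6.8, 7.3, 9.0, 9.4, 10.4, 10.6, 12.2, 12.7, 12.8, 13.1, 13.7, 14.0, 14.7, 15.3, 15.8, 16.5, 18.1, 19.1, 19.8.
Count below 14.7: L = 16; count equal: E = 1; n = 23.
Percentile rank = 100·(16 + 0.5·1)/23 = 100·16.5/23 = 71.74.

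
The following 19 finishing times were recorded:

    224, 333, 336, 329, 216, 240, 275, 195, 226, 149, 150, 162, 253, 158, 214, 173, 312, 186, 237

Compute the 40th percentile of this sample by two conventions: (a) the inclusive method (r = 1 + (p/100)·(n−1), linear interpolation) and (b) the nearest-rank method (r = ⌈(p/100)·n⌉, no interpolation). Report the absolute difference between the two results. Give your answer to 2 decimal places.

Sorted: 149, 150, 158, 162, 173, 186, 195, 214, 216, 224, 226, 237, 240, 253, 275, 312, 329, 333, 336.
n = 19.
(a) r = 8.2; between ranks 8 (214) and 9 (216): 214.4.
(b) the nearest-rank method: rank 8 → 214.
|214.4 − 214| = 0.4.

0.40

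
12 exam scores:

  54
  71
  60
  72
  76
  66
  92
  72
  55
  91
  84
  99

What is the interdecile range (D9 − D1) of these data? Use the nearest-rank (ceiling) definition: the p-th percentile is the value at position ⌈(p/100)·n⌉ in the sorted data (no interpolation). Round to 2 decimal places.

37.00

Sorted: 54, 55, 60, 66, 71, 72, 72, 76, 84, 91, 92, 99.
n = 12.
P10: rank ⌈10/100·12⌉ = 2 → 55.
P90: rank ⌈90/100·12⌉ = 11 → 92.
Difference: 92 − 55 = 37.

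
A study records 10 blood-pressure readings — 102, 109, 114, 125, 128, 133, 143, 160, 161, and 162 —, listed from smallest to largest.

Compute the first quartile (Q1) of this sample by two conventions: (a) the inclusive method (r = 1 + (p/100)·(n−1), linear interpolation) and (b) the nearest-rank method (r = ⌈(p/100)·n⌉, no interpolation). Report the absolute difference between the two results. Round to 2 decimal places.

n = 10.
(a) r = 3.25; between ranks 3 (114) and 4 (125): 116.75.
(b) the nearest-rank method: rank 3 → 114.
|116.75 − 114| = 2.75.

2.75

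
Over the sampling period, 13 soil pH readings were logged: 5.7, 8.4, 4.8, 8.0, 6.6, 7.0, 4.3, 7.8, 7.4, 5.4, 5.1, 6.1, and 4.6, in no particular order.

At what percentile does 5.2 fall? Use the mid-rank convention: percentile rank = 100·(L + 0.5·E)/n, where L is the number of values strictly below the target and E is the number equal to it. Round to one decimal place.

30.8

Sorted: 4.3, 4.6, 4.8, 5.1, 5.4, 5.7, 6.1, 6.6, 7.0, 7.4, 7.8, 8.0, 8.4.
Count below 5.2: L = 4; count equal: E = 0; n = 13.
Percentile rank = 100·(4 + 0.5·0)/13 = 100·4/13 = 30.77.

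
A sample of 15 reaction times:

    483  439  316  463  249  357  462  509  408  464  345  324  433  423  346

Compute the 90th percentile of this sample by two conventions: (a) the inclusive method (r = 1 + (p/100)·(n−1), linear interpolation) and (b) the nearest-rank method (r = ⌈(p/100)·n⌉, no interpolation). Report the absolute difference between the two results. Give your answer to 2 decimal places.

Sorted: 249, 316, 324, 345, 346, 357, 408, 423, 433, 439, 462, 463, 464, 483, 509.
n = 15.
(a) r = 13.6; between ranks 13 (464) and 14 (483): 475.4.
(b) the nearest-rank method: rank 14 → 483.
|475.4 − 483| = 7.6.

7.60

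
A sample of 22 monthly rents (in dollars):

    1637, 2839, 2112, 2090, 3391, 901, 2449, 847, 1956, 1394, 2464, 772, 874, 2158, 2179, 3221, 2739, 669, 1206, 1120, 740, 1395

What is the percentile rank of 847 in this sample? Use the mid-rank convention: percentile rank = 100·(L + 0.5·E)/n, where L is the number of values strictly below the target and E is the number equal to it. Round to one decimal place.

Sorted: 669, 740, 772, 847, 874, 901, 1120, 1206, 1394, 1395, 1637, 1956, 2090, 2112, 2158, 2179, 2449, 2464, 2739, 2839, 3221, 3391.
Count below 847: L = 3; count equal: E = 1; n = 22.
Percentile rank = 100·(3 + 0.5·1)/22 = 100·3.5/22 = 15.91.

15.9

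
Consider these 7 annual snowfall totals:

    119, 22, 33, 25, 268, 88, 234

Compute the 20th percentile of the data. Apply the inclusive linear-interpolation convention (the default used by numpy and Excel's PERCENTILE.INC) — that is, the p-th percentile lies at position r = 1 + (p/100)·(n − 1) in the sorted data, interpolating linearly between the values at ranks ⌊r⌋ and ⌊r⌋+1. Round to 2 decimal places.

Sorted: 22, 25, 33, 88, 119, 234, 268.
n = 7.
r = 1 + (20/100)·(7 − 1) = 1 + 1.2 = 2.2.
Rank 2 is 25 and rank 3 is 33.
Interpolate: 25 + 0.2·(33 − 25) = 25 + 0.2·8 = 26.6.

26.60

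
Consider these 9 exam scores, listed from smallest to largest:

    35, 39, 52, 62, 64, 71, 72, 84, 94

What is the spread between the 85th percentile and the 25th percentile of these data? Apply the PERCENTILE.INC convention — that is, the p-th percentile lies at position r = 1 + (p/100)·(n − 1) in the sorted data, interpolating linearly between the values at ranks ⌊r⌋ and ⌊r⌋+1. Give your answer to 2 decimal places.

n = 9.
P25: r = 3 (integer) → 52.
P85: r = 7.8; ranks 7–8 are 72, 84; interpolating gives 81.6.
Difference: 81.6 − 52 = 29.6.

29.60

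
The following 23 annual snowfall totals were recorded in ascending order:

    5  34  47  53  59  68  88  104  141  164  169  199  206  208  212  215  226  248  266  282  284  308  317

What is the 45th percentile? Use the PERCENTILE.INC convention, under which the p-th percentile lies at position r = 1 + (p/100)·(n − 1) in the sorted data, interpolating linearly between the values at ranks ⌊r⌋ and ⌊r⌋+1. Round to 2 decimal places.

n = 23.
r = 1 + (45/100)·(23 − 1) = 1 + 9.9 = 10.9.
Rank 10 is 164 and rank 11 is 169.
Interpolate: 164 + 0.9·(169 − 164) = 164 + 0.9·5 = 168.5.

168.50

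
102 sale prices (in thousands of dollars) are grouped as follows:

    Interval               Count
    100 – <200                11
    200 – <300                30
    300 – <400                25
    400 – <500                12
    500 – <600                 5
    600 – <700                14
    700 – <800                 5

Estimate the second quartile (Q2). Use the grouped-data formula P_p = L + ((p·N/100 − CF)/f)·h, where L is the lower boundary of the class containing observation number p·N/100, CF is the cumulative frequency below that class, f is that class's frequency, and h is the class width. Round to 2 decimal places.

340.00

N = 102; target position k = 50/100 · 102 = 51.
Cumulative frequencies: 11, 41, 66, 78, 83, 97, 102.
Observation 51 falls in the class 300 – <400.
L = 300, CF = 41, f = 25, h = 100.
P50 = 300 + ((51 − 41)/25)·100 = 300 + 40 = 340.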